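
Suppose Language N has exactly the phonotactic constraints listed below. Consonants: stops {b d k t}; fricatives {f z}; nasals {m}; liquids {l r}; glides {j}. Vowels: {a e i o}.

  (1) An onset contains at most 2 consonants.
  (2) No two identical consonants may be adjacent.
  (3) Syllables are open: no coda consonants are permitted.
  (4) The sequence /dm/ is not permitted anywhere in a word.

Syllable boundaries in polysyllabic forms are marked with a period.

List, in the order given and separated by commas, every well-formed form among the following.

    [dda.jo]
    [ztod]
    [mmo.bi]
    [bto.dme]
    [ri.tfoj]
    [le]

[dda.jo] — violates constraint 2: adjacent identical consonants /dd/ → ill-formed
[ztod] — violates constraint 3: syllable 1 coda /d/ has 1 consonant (> 0) → ill-formed
[mmo.bi] — violates constraint 2: adjacent identical consonants /mm/ → ill-formed
[bto.dme] — violates constraint 4: contains banned sequence /dm/ → ill-formed
[ri.tfoj] — violates constraint 3: syllable 2 coda /j/ has 1 consonant (> 0) → ill-formed
[le] — σ1 onset /l/, coda /∅/ ok → well-formed

[le]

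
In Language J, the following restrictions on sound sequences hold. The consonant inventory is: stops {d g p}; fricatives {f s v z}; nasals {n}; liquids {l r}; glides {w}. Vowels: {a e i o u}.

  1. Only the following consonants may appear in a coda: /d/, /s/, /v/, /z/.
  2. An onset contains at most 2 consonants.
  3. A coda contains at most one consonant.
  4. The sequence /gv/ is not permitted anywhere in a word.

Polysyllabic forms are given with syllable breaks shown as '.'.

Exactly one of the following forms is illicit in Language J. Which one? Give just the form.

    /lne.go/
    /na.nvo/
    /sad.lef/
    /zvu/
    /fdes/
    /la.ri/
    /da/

/lne.go/ — σ1 onset /ln/ (2C), coda /∅/ ok; σ2 onset /g/, coda /∅/ ok → licit
/na.nvo/ — σ1 onset /n/, coda /∅/ ok; σ2 onset /nv/ (2C), coda /∅/ ok → licit
/sad.lef/ — violates constraint 1: syllable 2 coda contains /f/, which is not a licensed coda consonant → illicit
/zvu/ — σ1 onset /zv/ (2C), coda /∅/ ok → licit
/fdes/ — σ1 onset /fd/ (2C), coda /s/ ok → licit
/la.ri/ — σ1 onset /l/, coda /∅/ ok; σ2 onset /r/, coda /∅/ ok → licit
/da/ — σ1 onset /d/, coda /∅/ ok → licit

/sad.lef/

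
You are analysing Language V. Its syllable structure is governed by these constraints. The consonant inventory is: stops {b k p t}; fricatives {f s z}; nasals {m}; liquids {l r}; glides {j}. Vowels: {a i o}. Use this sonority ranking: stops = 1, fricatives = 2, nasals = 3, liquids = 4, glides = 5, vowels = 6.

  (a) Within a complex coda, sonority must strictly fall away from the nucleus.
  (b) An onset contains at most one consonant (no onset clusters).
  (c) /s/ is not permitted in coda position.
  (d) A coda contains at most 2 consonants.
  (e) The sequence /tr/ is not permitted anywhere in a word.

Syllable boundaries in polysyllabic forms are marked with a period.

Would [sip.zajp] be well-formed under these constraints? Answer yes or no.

[sip.zajp] — σ1 onset /s/, coda /p/ ok; σ2 onset /z/, coda /jp/ (5→1 falls) ok → well-formed

yes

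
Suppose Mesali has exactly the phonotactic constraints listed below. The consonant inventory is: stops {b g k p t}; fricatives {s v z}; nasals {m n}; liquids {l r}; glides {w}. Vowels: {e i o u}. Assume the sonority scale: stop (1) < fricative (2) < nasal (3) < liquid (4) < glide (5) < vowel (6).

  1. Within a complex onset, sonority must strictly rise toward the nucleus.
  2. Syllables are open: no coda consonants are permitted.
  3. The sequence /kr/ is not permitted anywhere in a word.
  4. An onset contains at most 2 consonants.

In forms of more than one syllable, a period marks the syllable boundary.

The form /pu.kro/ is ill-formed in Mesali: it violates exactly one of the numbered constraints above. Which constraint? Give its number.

/pu.kro/: contains banned sequence /kr/.
This is a violation of constraint 3: "The sequence /kr/ is not permitted anywhere in a word."
The remaining constraints (1, 2, 4) are satisfied.

3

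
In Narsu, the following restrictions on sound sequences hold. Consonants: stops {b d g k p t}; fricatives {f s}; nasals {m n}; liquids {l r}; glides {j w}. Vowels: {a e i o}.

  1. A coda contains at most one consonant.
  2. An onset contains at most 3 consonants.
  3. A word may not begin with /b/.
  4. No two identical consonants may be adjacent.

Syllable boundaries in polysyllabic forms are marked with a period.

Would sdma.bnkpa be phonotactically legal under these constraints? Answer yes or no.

no

sdma.bnkpa — violates constraint 2: syllable 2 onset /bnkp/ has 4 consonants (> 3) → phonotactically illegal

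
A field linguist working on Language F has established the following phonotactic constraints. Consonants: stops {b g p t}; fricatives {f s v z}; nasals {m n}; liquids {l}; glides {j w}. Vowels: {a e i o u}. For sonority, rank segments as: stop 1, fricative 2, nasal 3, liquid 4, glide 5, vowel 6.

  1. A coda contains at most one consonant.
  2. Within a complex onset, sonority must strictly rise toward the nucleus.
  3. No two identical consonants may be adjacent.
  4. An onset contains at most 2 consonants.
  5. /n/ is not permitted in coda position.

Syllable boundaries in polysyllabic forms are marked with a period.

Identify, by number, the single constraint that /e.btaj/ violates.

/e.btaj/: syllable 2 onset /bt/: /b/ (stop, 1) → /t/ (stop, 1) does not rise.
This is a violation of constraint 2: "Within a complex onset, sonority must strictly rise toward the nucleus."
The remaining constraints (1, 3, 4, 5) are satisfied.

2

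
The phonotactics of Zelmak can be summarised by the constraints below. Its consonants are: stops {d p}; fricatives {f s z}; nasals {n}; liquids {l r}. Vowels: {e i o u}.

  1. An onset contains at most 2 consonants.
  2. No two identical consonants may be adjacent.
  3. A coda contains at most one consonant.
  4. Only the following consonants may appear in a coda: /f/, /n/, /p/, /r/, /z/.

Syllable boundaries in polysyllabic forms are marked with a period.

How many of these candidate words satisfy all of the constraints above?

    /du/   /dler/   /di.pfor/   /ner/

/du/ — σ1 onset /d/, coda /∅/ ok → permitted
/dler/ — σ1 onset /dl/ (2C), coda /r/ ok → permitted
/di.pfor/ — σ1 onset /d/, coda /∅/ ok; σ2 onset /pf/ (2C), coda /r/ ok → permitted
/ner/ — σ1 onset /n/, coda /r/ ok → permitted
Permitted: /du/, /dler/, /di.pfor/, /ner/ → 4.

4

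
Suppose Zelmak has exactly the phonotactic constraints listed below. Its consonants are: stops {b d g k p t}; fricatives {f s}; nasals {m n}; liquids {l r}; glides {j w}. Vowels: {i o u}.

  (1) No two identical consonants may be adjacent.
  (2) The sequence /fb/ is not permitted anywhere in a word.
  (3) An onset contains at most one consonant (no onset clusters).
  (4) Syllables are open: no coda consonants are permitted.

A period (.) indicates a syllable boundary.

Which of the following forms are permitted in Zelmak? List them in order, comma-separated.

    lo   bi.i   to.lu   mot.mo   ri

lo, bi.i, to.lu, ri

lo — σ1 onset /l/, coda /∅/ ok → permitted
bi.i — σ1 onset /b/, coda /∅/ ok; σ2 onset /∅/, coda /∅/ ok → permitted
to.lu — σ1 onset /t/, coda /∅/ ok; σ2 onset /l/, coda /∅/ ok → permitted
mot.mo — violates constraint 4: syllable 1 coda /t/ has 1 consonant (> 0) → not permitted
ri — σ1 onset /r/, coda /∅/ ok → permitted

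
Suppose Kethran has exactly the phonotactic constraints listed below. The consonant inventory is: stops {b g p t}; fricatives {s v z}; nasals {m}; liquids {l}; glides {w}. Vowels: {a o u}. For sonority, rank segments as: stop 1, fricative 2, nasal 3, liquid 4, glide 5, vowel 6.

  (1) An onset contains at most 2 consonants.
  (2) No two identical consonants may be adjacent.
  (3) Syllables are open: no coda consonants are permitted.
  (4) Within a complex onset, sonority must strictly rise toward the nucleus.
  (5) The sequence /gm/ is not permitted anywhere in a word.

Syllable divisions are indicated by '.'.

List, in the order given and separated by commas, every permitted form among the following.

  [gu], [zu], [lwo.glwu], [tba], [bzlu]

[gu], [zu]

[gu] — σ1 onset /g/, coda /∅/ ok → permitted
[zu] — σ1 onset /z/, coda /∅/ ok → permitted
[lwo.glwu] — violates constraint 1: syllable 2 onset /glw/ has 3 consonants (> 2) → not permitted
[tba] — violates constraint 4: syllable 1 onset /tb/: /t/ (stop, 1) → /b/ (stop, 1) does not rise → not permitted
[bzlu] — violates constraint 1: syllable 1 onset /bzl/ has 3 consonants (> 2) → not permitted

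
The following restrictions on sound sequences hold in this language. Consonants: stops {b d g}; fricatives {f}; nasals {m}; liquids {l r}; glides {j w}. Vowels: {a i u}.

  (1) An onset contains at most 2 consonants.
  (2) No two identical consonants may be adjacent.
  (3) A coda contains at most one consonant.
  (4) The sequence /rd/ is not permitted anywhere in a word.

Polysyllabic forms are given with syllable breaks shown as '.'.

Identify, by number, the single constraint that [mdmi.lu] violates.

1

[mdmi.lu]: syllable 1 onset /mdm/ has 3 consonants (> 2).
This is a violation of constraint 1: "An onset contains at most 2 consonants."
The remaining constraints (2, 3, 4) are satisfied.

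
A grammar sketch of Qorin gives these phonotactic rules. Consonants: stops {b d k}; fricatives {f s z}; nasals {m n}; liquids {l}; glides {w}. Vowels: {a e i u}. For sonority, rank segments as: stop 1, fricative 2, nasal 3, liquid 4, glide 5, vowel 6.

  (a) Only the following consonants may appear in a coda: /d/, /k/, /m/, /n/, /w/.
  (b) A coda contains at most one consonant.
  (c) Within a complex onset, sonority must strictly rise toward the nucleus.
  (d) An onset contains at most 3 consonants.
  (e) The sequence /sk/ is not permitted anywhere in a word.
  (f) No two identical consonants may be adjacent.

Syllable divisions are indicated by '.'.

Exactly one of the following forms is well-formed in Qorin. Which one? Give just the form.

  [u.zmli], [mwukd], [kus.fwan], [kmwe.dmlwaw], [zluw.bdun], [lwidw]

[u.zmli] — σ1 onset /∅/, coda /∅/ ok; σ2 onset /zml/ (2→3→4 rises), coda /∅/ ok → well-formed
[mwukd] — violates constraint (b): syllable 1 coda /kd/ has 2 consonants (> 1) → ill-formed
[kus.fwan] — violates constraint (a): syllable 1 coda contains /s/, which is not a licensed coda consonant → ill-formed
[kmwe.dmlwaw] — violates constraint (d): syllable 2 onset /dmlw/ has 4 consonants (> 3) → ill-formed
[zluw.bdun] — violates constraint (c): syllable 2 onset /bd/: /b/ (stop, 1) → /d/ (stop, 1) does not rise → ill-formed
[lwidw] — violates constraint (b): syllable 1 coda /dw/ has 2 consonants (> 1) → ill-formed

[u.zmli]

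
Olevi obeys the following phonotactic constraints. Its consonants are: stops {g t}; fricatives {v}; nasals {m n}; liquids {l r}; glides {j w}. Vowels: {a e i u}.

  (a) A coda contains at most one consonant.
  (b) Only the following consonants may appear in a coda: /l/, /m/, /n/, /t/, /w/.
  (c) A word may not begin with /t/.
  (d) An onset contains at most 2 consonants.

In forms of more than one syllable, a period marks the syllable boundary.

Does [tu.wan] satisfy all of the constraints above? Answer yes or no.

no

[tu.wan] — violates constraint (c): word begins with /t/ → ill-formed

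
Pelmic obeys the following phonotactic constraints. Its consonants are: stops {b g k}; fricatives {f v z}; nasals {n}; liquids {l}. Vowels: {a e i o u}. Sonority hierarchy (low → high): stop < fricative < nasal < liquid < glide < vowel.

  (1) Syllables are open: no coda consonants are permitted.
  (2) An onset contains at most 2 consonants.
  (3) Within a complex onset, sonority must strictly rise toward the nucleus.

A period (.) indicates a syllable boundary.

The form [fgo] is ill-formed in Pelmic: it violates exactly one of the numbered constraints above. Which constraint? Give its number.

3

[fgo]: syllable 1 onset /fg/: /f/ (fricative, 2) → /g/ (stop, 1) does not rise.
This is a violation of constraint 3: "Within a complex onset, sonority must strictly rise toward the nucleus."
The remaining constraints (1, 2) are satisfied.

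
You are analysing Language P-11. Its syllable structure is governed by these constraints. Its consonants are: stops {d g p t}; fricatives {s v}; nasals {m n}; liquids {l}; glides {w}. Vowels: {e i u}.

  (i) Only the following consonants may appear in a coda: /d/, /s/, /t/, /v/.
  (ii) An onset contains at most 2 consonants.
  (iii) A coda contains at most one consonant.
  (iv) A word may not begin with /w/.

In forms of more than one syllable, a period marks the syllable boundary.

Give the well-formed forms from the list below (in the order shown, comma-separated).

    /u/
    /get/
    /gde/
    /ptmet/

/u/ — σ1 onset /∅/, coda /∅/ ok → well-formed
/get/ — σ1 onset /g/, coda /t/ ok → well-formed
/gde/ — σ1 onset /gd/ (2C), coda /∅/ ok → well-formed
/ptmet/ — violates constraint (ii): syllable 1 onset /ptm/ has 3 consonants (> 2) → ill-formed

/u/, /get/, /gde/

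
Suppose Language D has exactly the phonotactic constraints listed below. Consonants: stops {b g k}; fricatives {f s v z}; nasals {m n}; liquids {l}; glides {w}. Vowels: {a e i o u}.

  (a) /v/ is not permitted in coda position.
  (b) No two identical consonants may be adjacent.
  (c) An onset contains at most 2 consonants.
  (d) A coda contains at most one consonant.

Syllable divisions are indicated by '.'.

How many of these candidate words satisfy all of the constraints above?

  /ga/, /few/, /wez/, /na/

4

/ga/ — σ1 onset /g/, coda /∅/ ok → permitted
/few/ — σ1 onset /f/, coda /w/ ok → permitted
/wez/ — σ1 onset /w/, coda /z/ ok → permitted
/na/ — σ1 onset /n/, coda /∅/ ok → permitted
Permitted: /ga/, /few/, /wez/, /na/ → 4.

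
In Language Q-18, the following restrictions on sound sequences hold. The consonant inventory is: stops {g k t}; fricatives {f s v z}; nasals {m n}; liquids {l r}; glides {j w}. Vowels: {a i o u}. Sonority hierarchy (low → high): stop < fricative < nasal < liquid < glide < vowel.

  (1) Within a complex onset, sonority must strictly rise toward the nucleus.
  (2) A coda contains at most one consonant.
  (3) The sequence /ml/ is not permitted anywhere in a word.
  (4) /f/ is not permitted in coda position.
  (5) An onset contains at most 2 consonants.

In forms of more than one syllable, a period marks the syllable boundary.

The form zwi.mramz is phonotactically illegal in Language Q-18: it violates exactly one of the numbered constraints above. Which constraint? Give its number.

2

zwi.mramz: syllable 2 coda /mz/ has 2 consonants (> 1).
This is a violation of constraint 2: "A coda contains at most one consonant."
The remaining constraints (1, 3, 4, 5) are satisfied.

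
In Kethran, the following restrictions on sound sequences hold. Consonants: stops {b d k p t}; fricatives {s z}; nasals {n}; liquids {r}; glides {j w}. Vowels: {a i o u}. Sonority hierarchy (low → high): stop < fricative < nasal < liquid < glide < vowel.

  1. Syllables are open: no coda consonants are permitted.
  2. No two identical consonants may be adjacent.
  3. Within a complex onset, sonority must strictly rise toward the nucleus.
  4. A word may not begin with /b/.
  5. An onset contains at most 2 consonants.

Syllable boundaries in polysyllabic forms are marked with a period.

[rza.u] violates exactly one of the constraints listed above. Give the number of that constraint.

[rza.u]: syllable 1 onset /rz/: /r/ (liquid, 4) → /z/ (fricative, 2) does not rise.
This is a violation of constraint 3: "Within a complex onset, sonority must strictly rise toward the nucleus."
The remaining constraints (1, 2, 4, 5) are satisfied.

3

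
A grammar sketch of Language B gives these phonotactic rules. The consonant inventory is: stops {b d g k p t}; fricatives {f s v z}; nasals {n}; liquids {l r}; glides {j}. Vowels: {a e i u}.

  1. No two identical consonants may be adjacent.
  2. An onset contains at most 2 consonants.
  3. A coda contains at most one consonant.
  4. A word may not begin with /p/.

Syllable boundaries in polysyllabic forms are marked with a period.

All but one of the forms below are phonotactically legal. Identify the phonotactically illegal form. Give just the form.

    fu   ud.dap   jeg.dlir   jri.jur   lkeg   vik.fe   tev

fu — σ1 onset /f/, coda /∅/ ok → phonotactically legal
ud.dap — violates constraint 1: adjacent identical consonants /dd/ → phonotactically illegal
jeg.dlir — σ1 onset /j/, coda /g/ ok; σ2 onset /dl/ (2C), coda /r/ ok → phonotactically legal
jri.jur — σ1 onset /jr/ (2C), coda /∅/ ok; σ2 onset /j/, coda /r/ ok → phonotactically legal
lkeg — σ1 onset /lk/ (2C), coda /g/ ok → phonotactically legal
vik.fe — σ1 onset /v/, coda /k/ ok; σ2 onset /f/, coda /∅/ ok → phonotactically legal
tev — σ1 onset /t/, coda /v/ ok → phonotactically legal

ud.dap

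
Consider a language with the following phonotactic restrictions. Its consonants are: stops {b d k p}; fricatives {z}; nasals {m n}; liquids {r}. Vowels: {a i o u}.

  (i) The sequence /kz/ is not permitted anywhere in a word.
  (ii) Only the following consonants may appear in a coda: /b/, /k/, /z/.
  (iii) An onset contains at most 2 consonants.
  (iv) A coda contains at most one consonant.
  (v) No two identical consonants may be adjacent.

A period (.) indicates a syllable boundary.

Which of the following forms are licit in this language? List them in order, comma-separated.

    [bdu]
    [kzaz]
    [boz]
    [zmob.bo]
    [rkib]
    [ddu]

[bdu], [boz], [rkib]

[bdu] — σ1 onset /bd/ (2C), coda /∅/ ok → licit
[kzaz] — violates constraint (i): contains banned sequence /kz/ → illicit
[boz] — σ1 onset /b/, coda /z/ ok → licit
[zmob.bo] — violates constraint (v): adjacent identical consonants /bb/ → illicit
[rkib] — σ1 onset /rk/ (2C), coda /b/ ok → licit
[ddu] — violates constraint (v): adjacent identical consonants /dd/ → illicit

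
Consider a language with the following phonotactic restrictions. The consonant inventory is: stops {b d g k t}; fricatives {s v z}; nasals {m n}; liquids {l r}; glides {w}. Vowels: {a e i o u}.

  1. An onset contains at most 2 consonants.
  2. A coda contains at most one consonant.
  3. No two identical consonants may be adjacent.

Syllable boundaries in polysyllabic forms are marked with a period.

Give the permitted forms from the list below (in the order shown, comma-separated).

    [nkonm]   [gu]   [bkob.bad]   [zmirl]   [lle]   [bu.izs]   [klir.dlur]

[gu], [klir.dlur]

[nkonm] — violates constraint 2: syllable 1 coda /nm/ has 2 consonants (> 1) → not permitted
[gu] — σ1 onset /g/, coda /∅/ ok → permitted
[bkob.bad] — violates constraint 3: adjacent identical consonants /bb/ → not permitted
[zmirl] — violates constraint 2: syllable 1 coda /rl/ has 2 consonants (> 1) → not permitted
[lle] — violates constraint 3: adjacent identical consonants /ll/ → not permitted
[bu.izs] — violates constraint 2: syllable 2 coda /zs/ has 2 consonants (> 1) → not permitted
[klir.dlur] — σ1 onset /kl/ (2C), coda /r/ ok; σ2 onset /dl/ (2C), coda /r/ ok → permitted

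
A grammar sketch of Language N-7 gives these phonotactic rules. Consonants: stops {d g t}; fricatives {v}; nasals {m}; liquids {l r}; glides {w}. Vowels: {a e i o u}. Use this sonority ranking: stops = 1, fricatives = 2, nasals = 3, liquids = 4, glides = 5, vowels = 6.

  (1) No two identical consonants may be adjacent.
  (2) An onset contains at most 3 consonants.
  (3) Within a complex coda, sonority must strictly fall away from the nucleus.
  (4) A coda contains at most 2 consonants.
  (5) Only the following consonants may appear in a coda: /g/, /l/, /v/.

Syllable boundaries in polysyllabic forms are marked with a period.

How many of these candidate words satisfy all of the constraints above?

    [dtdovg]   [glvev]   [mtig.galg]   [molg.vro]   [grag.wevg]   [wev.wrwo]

[dtdovg] — σ1 onset /dtd/ (3C), coda /vg/ (2→1 falls) ok → licit
[glvev] — σ1 onset /glv/ (3C), coda /v/ ok → licit
[mtig.galg] — violates constraint 1: adjacent identical consonants /gg/ → illicit
[molg.vro] — σ1 onset /m/, coda /lg/ (4→1 falls) ok; σ2 onset /vr/ (2C), coda /∅/ ok → licit
[grag.wevg] — σ1 onset /gr/ (2C), coda /g/ ok; σ2 onset /w/, coda /vg/ (2→1 falls) ok → licit
[wev.wrwo] — σ1 onset /w/, coda /v/ ok; σ2 onset /wrw/ (3C), coda /∅/ ok → licit
Licit: [dtdovg], [glvev], [molg.vro], [grag.wevg], [wev.wrwo] → 5.

5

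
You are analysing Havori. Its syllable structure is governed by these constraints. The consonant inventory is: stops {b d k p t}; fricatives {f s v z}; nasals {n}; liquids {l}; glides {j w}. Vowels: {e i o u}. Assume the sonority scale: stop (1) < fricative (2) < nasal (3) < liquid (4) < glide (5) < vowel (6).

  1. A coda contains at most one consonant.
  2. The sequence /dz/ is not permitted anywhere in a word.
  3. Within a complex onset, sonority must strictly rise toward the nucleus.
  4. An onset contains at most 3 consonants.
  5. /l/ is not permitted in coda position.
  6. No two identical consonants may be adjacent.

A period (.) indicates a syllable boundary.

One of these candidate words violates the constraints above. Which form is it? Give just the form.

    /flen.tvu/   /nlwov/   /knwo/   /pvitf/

/flen.tvu/ — σ1 onset /fl/ (2→4 rises), coda /n/ ok; σ2 onset /tv/ (1→2 rises), coda /∅/ ok → well-formed
/nlwov/ — σ1 onset /nlw/ (3→4→5 rises), coda /v/ ok → well-formed
/knwo/ — σ1 onset /knw/ (1→3→5 rises), coda /∅/ ok → well-formed
/pvitf/ — violates constraint 1: syllable 1 coda /tf/ has 2 consonants (> 1) → ill-formed

/pvitf/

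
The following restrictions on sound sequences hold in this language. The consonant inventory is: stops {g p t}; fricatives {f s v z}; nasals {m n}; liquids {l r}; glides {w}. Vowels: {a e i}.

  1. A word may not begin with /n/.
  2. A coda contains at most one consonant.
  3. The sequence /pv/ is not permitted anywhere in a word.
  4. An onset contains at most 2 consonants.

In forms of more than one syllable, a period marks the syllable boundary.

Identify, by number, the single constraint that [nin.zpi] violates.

[nin.zpi]: word begins with /n/.
This is a violation of constraint 1: "A word may not begin with /n/."
The remaining constraints (2, 3, 4) are satisfied.

1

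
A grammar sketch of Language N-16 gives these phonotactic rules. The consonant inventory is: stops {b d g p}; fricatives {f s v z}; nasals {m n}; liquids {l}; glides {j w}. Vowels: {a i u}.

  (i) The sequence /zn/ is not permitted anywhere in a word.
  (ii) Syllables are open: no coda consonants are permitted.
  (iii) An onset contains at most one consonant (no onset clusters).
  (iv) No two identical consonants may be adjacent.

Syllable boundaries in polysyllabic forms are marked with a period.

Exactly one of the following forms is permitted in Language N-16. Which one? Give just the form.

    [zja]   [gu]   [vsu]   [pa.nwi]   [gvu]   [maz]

[zja] — violates constraint (iii): syllable 1 onset /zj/ has 2 consonants (> 1) → not permitted
[gu] — σ1 onset /g/, coda /∅/ ok → permitted
[vsu] — violates constraint (iii): syllable 1 onset /vs/ has 2 consonants (> 1) → not permitted
[pa.nwi] — violates constraint (iii): syllable 2 onset /nw/ has 2 consonants (> 1) → not permitted
[gvu] — violates constraint (iii): syllable 1 onset /gv/ has 2 consonants (> 1) → not permitted
[maz] — violates constraint (ii): syllable 1 coda /z/ has 1 consonant (> 0) → not permitted

[gu]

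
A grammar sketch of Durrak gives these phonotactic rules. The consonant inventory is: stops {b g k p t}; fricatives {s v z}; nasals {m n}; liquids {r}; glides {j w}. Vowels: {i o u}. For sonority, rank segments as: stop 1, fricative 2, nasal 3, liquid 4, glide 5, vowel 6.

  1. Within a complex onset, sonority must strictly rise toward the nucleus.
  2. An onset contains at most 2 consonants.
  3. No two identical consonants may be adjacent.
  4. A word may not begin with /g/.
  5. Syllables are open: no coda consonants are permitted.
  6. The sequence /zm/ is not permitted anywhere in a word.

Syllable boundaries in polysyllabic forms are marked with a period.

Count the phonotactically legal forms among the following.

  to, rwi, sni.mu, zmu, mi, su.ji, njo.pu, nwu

7

to — σ1 onset /t/, coda /∅/ ok → phonotactically legal
rwi — σ1 onset /rw/ (4→5 rises), coda /∅/ ok → phonotactically legal
sni.mu — σ1 onset /sn/ (2→3 rises), coda /∅/ ok; σ2 onset /m/, coda /∅/ ok → phonotactically legal
zmu — violates constraint 6: contains banned sequence /zm/ → phonotactically illegal
mi — σ1 onset /m/, coda /∅/ ok → phonotactically legal
su.ji — σ1 onset /s/, coda /∅/ ok; σ2 onset /j/, coda /∅/ ok → phonotactically legal
njo.pu — σ1 onset /nj/ (3→5 rises), coda /∅/ ok; σ2 onset /p/, coda /∅/ ok → phonotactically legal
nwu — σ1 onset /nw/ (3→5 rises), coda /∅/ ok → phonotactically legal
Phonotactically legal: to, rwi, sni.mu, mi, su.ji, njo.pu, nwu → 7.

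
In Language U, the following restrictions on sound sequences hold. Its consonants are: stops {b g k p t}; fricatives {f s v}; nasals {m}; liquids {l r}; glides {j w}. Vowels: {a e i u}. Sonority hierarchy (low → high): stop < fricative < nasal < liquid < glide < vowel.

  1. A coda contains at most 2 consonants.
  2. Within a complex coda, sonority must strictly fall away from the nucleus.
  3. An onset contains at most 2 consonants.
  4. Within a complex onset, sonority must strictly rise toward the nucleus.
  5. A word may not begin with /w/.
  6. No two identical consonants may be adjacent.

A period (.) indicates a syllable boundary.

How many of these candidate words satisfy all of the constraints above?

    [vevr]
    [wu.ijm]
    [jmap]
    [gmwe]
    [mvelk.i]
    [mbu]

[vevr] — violates constraint 2: syllable 1 coda /vr/: /v/ (fricative, 2) → /r/ (liquid, 4) does not fall → phonotactically illegal
[wu.ijm] — violates constraint 5: word begins with /w/ → phonotactically illegal
[jmap] — violates constraint 4: syllable 1 onset /jm/: /j/ (glide, 5) → /m/ (nasal, 3) does not rise → phonotactically illegal
[gmwe] — violates constraint 3: syllable 1 onset /gmw/ has 3 consonants (> 2) → phonotactically illegal
[mvelk.i] — violates constraint 4: syllable 1 onset /mv/: /m/ (nasal, 3) → /v/ (fricative, 2) does not rise → phonotactically illegal
[mbu] — violates constraint 4: syllable 1 onset /mb/: /m/ (nasal, 3) → /b/ (stop, 1) does not rise → phonotactically illegal
No form is phonotactically legal → 0.

0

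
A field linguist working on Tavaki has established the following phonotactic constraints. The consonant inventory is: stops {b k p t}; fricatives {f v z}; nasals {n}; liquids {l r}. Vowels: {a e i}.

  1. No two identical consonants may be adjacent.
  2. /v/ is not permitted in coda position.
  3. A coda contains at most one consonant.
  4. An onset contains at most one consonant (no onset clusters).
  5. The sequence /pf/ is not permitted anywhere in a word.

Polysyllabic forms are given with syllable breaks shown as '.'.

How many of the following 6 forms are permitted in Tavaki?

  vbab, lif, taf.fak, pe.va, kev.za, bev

2

vbab — violates constraint 4: syllable 1 onset /vb/ has 2 consonants (> 1) → not permitted
lif — σ1 onset /l/, coda /f/ ok → permitted
taf.fak — violates constraint 1: adjacent identical consonants /ff/ → not permitted
pe.va — σ1 onset /p/, coda /∅/ ok; σ2 onset /v/, coda /∅/ ok → permitted
kev.za — violates constraint 2: syllable 1 coda contains /v/ → not permitted
bev — violates constraint 2: syllable 1 coda contains /v/ → not permitted
Permitted: lif, pe.va → 2.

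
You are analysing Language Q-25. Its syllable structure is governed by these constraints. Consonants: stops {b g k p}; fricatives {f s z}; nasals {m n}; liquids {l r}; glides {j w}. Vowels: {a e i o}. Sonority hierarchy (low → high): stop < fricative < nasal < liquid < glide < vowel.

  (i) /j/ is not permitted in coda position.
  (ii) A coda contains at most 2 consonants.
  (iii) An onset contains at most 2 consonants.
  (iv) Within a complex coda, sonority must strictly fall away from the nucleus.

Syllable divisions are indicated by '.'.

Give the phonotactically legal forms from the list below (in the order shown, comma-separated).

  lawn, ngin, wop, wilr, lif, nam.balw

lawn — σ1 onset /l/, coda /wn/ (5→3 falls) ok → phonotactically legal
ngin — σ1 onset /ng/ (2C), coda /n/ ok → phonotactically legal
wop — σ1 onset /w/, coda /p/ ok → phonotactically legal
wilr — violates constraint (iv): syllable 1 coda /lr/: /l/ (liquid, 4) → /r/ (liquid, 4) does not fall → phonotactically illegal
lif — σ1 onset /l/, coda /f/ ok → phonotactically legal
nam.balw — violates constraint (iv): syllable 2 coda /lw/: /l/ (liquid, 4) → /w/ (glide, 5) does not fall → phonotactically illegal

lawn, ngin, wop, lif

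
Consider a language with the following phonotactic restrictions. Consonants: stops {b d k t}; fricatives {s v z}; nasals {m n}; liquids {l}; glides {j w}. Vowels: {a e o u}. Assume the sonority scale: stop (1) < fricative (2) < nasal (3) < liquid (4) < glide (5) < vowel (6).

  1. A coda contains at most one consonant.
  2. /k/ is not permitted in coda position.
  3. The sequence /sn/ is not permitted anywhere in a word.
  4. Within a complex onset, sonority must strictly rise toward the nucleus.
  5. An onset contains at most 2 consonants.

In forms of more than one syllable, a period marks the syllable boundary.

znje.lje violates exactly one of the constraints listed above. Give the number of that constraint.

znje.lje: syllable 1 onset /znj/ has 3 consonants (> 2).
This is a violation of constraint 5: "An onset contains at most 2 consonants."
The remaining constraints (1, 2, 3, 4) are satisfied.

5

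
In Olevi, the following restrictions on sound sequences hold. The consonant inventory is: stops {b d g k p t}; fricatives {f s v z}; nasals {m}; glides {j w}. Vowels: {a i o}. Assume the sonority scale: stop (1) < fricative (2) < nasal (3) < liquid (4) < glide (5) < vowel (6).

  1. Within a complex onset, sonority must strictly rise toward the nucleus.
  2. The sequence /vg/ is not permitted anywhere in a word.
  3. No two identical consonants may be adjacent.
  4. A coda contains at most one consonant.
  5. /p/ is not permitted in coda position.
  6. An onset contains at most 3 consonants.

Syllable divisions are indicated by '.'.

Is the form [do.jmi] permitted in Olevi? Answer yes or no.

[do.jmi] — violates constraint 1: syllable 2 onset /jm/: /j/ (glide, 5) → /m/ (nasal, 3) does not rise → not permitted

no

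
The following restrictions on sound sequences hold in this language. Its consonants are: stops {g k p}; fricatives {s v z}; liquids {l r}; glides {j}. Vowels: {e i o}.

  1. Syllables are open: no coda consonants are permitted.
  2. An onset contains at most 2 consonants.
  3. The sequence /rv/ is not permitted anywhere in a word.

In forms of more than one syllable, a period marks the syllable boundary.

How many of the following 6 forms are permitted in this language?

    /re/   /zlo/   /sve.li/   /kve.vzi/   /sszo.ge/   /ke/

/re/ — σ1 onset /r/, coda /∅/ ok → permitted
/zlo/ — σ1 onset /zl/ (2C), coda /∅/ ok → permitted
/sve.li/ — σ1 onset /sv/ (2C), coda /∅/ ok; σ2 onset /l/, coda /∅/ ok → permitted
/kve.vzi/ — σ1 onset /kv/ (2C), coda /∅/ ok; σ2 onset /vz/ (2C), coda /∅/ ok → permitted
/sszo.ge/ — violates constraint 2: syllable 1 onset /ssz/ has 3 consonants (> 2) → not permitted
/ke/ — σ1 onset /k/, coda /∅/ ok → permitted
Permitted: /re/, /zlo/, /sve.li/, /kve.vzi/, /ke/ → 5.

5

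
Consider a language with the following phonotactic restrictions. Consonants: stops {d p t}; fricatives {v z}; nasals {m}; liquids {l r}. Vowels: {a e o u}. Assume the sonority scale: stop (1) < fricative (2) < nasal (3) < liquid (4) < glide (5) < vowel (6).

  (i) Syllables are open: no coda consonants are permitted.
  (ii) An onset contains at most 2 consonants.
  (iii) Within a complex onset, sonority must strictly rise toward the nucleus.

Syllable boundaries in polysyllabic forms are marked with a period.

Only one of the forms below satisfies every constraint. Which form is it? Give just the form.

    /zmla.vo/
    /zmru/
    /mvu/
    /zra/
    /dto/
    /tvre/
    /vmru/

/zra/

/zmla.vo/ — violates constraint (ii): syllable 1 onset /zml/ has 3 consonants (> 2) → phonotactically illegal
/zmru/ — violates constraint (ii): syllable 1 onset /zmr/ has 3 consonants (> 2) → phonotactically illegal
/mvu/ — violates constraint (iii): syllable 1 onset /mv/: /m/ (nasal, 3) → /v/ (fricative, 2) does not rise → phonotactically illegal
/zra/ — σ1 onset /zr/ (2→4 rises), coda /∅/ ok → phonotactically legal
/dto/ — violates constraint (iii): syllable 1 onset /dt/: /d/ (stop, 1) → /t/ (stop, 1) does not rise → phonotactically illegal
/tvre/ — violates constraint (ii): syllable 1 onset /tvr/ has 3 consonants (> 2) → phonotactically illegal
/vmru/ — violates constraint (ii): syllable 1 onset /vmr/ has 3 consonants (> 2) → phonotactically illegal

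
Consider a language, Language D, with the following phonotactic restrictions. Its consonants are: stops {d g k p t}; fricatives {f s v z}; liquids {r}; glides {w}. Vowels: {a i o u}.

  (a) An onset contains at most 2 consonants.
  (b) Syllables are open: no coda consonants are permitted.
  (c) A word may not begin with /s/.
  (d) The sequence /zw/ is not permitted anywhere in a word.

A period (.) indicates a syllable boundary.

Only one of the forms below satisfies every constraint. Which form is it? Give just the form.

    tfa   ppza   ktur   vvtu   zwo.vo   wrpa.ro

tfa — σ1 onset /tf/ (2C), coda /∅/ ok → licit
ppza — violates constraint (a): syllable 1 onset /ppz/ has 3 consonants (> 2) → illicit
ktur — violates constraint (b): syllable 1 coda /r/ has 1 consonant (> 0) → illicit
vvtu — violates constraint (a): syllable 1 onset /vvt/ has 3 consonants (> 2) → illicit
zwo.vo — violates constraint (d): contains banned sequence /zw/ → illicit
wrpa.ro — violates constraint (a): syllable 1 onset /wrp/ has 3 consonants (> 2) → illicit

tfa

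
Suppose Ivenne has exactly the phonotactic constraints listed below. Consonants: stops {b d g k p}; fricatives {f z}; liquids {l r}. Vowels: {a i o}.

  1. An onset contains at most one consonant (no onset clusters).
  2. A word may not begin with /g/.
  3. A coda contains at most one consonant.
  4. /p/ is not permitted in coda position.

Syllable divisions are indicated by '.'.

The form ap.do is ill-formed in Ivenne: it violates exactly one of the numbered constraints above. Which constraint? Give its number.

4

ap.do: syllable 1 coda contains /p/.
This is a violation of constraint 4: "/p/ is not permitted in coda position."
The remaining constraints (1, 2, 3) are satisfied.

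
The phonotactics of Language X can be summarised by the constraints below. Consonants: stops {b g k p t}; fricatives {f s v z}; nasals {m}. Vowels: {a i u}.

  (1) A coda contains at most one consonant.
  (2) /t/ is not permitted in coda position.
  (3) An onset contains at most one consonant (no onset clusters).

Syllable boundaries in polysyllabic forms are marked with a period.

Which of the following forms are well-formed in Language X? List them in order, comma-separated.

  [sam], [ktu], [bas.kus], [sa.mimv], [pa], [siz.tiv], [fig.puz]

[sam], [bas.kus], [pa], [siz.tiv], [fig.puz]

[sam] — σ1 onset /s/, coda /m/ ok → well-formed
[ktu] — violates constraint 3: syllable 1 onset /kt/ has 2 consonants (> 1) → ill-formed
[bas.kus] — σ1 onset /b/, coda /s/ ok; σ2 onset /k/, coda /s/ ok → well-formed
[sa.mimv] — violates constraint 1: syllable 2 coda /mv/ has 2 consonants (> 1) → ill-formed
[pa] — σ1 onset /p/, coda /∅/ ok → well-formed
[siz.tiv] — σ1 onset /s/, coda /z/ ok; σ2 onset /t/, coda /v/ ok → well-formed
[fig.puz] — σ1 onset /f/, coda /g/ ok; σ2 onset /p/, coda /z/ ok → well-formed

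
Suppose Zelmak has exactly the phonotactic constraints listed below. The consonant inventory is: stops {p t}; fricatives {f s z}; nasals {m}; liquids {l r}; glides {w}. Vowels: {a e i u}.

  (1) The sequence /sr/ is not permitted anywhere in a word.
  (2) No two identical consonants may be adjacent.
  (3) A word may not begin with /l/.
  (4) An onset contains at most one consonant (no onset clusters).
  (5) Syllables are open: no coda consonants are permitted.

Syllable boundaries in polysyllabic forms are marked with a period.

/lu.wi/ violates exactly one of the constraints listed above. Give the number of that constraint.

/lu.wi/: word begins with /l/.
This is a violation of constraint 3: "A word may not begin with /l/."
The remaining constraints (1, 2, 4, 5) are satisfied.

3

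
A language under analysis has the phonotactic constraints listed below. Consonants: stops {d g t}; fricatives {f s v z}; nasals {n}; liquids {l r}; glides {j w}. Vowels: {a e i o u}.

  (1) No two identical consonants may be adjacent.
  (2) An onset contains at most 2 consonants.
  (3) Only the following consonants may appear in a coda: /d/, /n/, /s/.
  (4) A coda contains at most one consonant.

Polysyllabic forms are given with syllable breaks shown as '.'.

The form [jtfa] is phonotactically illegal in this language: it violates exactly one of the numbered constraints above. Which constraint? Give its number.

2

[jtfa]: syllable 1 onset /jtf/ has 3 consonants (> 2).
This is a violation of constraint 2: "An onset contains at most 2 consonants."
The remaining constraints (1, 3, 4) are satisfied.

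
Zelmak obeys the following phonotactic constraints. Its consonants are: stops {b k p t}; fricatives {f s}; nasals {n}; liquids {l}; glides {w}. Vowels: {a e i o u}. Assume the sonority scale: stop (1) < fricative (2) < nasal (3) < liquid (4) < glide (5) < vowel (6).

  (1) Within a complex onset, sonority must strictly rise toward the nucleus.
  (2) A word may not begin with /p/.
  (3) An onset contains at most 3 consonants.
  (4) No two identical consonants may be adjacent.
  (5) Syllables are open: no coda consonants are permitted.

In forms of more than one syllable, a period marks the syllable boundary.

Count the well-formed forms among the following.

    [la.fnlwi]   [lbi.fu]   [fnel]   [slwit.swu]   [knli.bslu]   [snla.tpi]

1

[la.fnlwi] — violates constraint 3: syllable 2 onset /fnlw/ has 4 consonants (> 3) → ill-formed
[lbi.fu] — violates constraint 1: syllable 1 onset /lb/: /l/ (liquid, 4) → /b/ (stop, 1) does not rise → ill-formed
[fnel] — violates constraint 5: syllable 1 coda /l/ has 1 consonant (> 0) → ill-formed
[slwit.swu] — violates constraint 5: syllable 1 coda /t/ has 1 consonant (> 0) → ill-formed
[knli.bslu] — σ1 onset /knl/ (1→3→4 rises), coda /∅/ ok; σ2 onset /bsl/ (1→2→4 rises), coda /∅/ ok → well-formed
[snla.tpi] — violates constraint 1: syllable 2 onset /tp/: /t/ (stop, 1) → /p/ (stop, 1) does not rise → ill-formed
Well-formed: [knli.bslu] → 1.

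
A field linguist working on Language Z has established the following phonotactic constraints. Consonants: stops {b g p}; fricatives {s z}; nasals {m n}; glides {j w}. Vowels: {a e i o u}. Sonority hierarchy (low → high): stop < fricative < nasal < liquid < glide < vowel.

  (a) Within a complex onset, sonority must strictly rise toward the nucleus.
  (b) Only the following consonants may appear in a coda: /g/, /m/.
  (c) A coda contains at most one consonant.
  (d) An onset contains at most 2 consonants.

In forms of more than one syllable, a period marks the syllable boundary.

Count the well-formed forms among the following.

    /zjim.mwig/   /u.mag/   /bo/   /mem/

4

/zjim.mwig/ — σ1 onset /zj/ (2→5 rises), coda /m/ ok; σ2 onset /mw/ (3→5 rises), coda /g/ ok → well-formed
/u.mag/ — σ1 onset /∅/, coda /∅/ ok; σ2 onset /m/, coda /g/ ok → well-formed
/bo/ — σ1 onset /b/, coda /∅/ ok → well-formed
/mem/ — σ1 onset /m/, coda /m/ ok → well-formed
Well-formed: /zjim.mwig/, /u.mag/, /bo/, /mem/ → 4.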